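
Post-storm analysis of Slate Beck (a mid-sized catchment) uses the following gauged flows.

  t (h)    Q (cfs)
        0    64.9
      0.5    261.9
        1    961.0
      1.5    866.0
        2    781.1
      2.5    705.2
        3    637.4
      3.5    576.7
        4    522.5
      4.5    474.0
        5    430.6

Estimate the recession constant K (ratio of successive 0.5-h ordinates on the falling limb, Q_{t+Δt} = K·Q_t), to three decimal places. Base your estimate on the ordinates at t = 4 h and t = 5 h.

Using the recession-limb readings at t = 4 h and t = 5 h: Q falls from 522.5 to 430.6 cfs over 2 intervals.
K = (Q₂/Q₁)^(1/2) = (430.6/522.5)^(1/2) = 0.908.

K ≈ 0.908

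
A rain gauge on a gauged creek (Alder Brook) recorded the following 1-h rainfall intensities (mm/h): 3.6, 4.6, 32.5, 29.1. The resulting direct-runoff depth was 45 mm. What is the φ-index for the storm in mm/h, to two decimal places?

Only the 2 blocks with intensity above φ contribute runoff: 32.5, 29.1 mm/h.
Σ(I−φ)·Δt = d  ⇒  (32.5+29.1 − 2φ)·1 = 45
φ = (61.60 − 45/1) / 2 = 8.30 mm/h.

φ ≈ 8.30 mm/h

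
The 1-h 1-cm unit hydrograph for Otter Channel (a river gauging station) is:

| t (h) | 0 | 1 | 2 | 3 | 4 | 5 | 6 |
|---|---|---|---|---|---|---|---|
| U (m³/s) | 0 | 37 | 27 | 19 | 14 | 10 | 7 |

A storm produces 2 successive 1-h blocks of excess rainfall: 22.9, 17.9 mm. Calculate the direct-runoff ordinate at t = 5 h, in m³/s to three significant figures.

By discrete convolution, Q_j = Σ (P_i / 10 mm) · U_{j−i}.
At t = 5 h (j=5): Q = (22.9/10)·10 + (17.9/10)·14 = 48.0 m³/s.

Q ≈ 48.0 m³/s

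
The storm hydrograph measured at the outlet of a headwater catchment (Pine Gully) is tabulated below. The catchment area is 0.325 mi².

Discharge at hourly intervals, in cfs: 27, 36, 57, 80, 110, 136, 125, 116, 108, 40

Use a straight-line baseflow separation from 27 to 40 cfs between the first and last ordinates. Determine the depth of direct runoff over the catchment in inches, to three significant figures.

d ≈ 2.38 in

Direct runoff: 0.00, 7.56, 27.11, 48.67, 77.22, 101.78, 89.33, 78.89, 69.44, 0.00 cfs; ΣQ_DR = 500.0 cfs.
V = ΣQ_DR · Δt = 500.0 × 3600 s = 1.800 × 10^6 ft³.
Over A = 0.325 mi², depth = V / A = 2.38 in.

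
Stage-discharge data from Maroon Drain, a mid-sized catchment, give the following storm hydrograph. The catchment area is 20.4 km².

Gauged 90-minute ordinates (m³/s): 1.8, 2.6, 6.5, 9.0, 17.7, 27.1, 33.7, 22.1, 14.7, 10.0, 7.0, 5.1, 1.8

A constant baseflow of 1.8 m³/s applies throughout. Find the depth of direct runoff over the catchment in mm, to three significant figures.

Direct runoff: 0.0, 0.8, 4.7, 7.2, 15.9, 25.3, 31.9, 20.3, 12.9, 8.2, 5.2, 3.3, 0.0 m³/s; ΣQ_DR = 135.7 m³/s.
V = ΣQ_DR · Δt = 135.7 × 5400 s = 7.328 × 10^5 m³.
Over A = 20.4 km², depth = V / A = 35.9 mm.

d ≈ 35.9 mm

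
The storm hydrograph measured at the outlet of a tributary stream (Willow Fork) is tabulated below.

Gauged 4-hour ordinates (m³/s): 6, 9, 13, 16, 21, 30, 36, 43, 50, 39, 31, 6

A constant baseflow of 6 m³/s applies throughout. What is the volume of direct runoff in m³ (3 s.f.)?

Direct-runoff ordinates (Q − Q_b): 0.0, 3.0, 7.0, 10.0, 15.0, 24.0, 30.0, 37.0, 44.0, 33.0, 25.0, 0.0 m³/s.
ΣQ_DR = 228.0 m³/s.
With Δt = 4 h = 14400 s, V = ΣQ_DR · Δt = 228.0 × 14400 = 3.28 × 10^6 m³.

V ≈ 3.28 × 10^6 m³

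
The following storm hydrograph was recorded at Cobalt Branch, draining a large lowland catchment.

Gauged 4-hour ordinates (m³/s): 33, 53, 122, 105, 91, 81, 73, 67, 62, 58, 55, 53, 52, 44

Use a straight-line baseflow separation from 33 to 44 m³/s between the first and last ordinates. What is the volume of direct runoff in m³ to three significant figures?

Direct-runoff ordinates (Q − Q_b): 0.00, 19.15, 87.31, 69.46, 54.62, 43.77, 34.92, 28.08, 22.23, 17.38, 13.54, 10.69, 8.85, 0.00 m³/s.
ΣQ_DR = 410.0 m³/s.
With Δt = 4 h = 14400 s, V = ΣQ_DR · Δt = 410.0 × 14400 = 5.90 × 10^6 m³.

V ≈ 5.90 × 10^6 m³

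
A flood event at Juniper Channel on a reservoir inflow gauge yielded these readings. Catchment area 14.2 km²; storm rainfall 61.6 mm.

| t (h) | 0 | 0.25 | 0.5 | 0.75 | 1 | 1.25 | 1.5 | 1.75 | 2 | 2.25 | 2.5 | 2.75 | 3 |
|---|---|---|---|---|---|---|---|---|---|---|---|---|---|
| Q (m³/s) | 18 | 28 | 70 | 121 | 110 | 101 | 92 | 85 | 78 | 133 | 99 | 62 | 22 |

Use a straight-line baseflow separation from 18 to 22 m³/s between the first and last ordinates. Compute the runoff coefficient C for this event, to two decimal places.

ΣQ_DR = 759.0 m³/s; V = ΣQ_DR·Δt = 6.831 × 10^5 m³.
Runoff depth d = V / A = 48.11 mm.
C = d / P = 48.11 / 61.6 = 0.78.

C ≈ 0.78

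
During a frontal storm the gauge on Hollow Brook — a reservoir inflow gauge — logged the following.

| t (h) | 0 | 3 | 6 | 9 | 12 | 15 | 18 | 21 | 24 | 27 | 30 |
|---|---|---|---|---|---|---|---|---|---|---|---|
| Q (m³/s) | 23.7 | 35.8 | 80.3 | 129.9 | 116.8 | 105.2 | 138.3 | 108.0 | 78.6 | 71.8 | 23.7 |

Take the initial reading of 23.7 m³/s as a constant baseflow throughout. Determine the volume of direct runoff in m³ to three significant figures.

Direct-runoff ordinates (Q − Q_b): 0.0, 12.1, 56.6, 106.2, 93.1, 81.5, 114.6, 84.3, 54.9, 48.1, 0.0 m³/s.
ΣQ_DR = 651.4 m³/s.
With Δt = 3 h = 10800 s, V = ΣQ_DR · Δt = 651.4 × 10800 = 7.04 × 10^6 m³.

V ≈ 7.04 × 10^6 m³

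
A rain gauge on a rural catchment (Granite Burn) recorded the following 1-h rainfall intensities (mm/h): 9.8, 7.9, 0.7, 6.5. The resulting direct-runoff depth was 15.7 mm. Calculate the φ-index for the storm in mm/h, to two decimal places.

Only the 3 blocks with intensity above φ contribute runoff: 9.8, 7.9, 6.5 mm/h.
Σ(I−φ)·Δt = d  ⇒  (9.8+7.9+6.5 − 3φ)·1 = 15.7
φ = (24.20 − 15.7/1) / 3 = 2.83 mm/h.

φ ≈ 2.83 mm/h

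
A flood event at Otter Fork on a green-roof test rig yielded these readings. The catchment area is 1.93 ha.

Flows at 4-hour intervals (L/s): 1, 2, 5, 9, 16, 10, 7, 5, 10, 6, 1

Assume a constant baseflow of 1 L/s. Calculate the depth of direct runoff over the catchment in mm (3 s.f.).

d ≈ 45.5 mm

Direct runoff: 0.0, 1.0, 4.0, 8.0, 15.0, 9.0, 6.0, 4.0, 9.0, 5.0, 0.0 L/s; ΣQ_DR = 61.00 L/s.
V = ΣQ_DR · Δt = 61.00 × 14400 s = 8.784 × 10^5 L.
Over A = 1.93 ha, depth = V / A = 45.5 mm.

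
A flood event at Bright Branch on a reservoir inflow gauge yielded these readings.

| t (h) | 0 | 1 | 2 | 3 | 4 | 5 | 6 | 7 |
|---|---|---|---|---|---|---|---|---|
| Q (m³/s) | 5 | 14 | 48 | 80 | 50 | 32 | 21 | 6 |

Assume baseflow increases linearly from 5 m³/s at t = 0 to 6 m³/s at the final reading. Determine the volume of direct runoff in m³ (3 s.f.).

Direct-runoff ordinates (Q − Q_b): 0.00, 8.86, 42.71, 74.57, 44.43, 26.29, 15.14, 0.00 m³/s.
ΣQ_DR = 212.0 m³/s.
With Δt = 1 h = 3600 s, V = ΣQ_DR · Δt = 212.0 × 3600 = 7.63 × 10^5 m³.

V ≈ 7.63 × 10^5 m³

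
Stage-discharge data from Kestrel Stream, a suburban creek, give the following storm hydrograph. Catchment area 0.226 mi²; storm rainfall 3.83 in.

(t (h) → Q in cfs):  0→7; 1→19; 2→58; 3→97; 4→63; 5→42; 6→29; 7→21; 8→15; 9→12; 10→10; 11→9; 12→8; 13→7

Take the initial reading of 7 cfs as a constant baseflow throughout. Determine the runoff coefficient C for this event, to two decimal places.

C ≈ 0.54

ΣQ_DR = 299.0 cfs; V = ΣQ_DR·Δt = 1.076 × 10^6 ft³.
Runoff depth d = V / A = 2.050 in.
C = d / P = 2.050 / 3.83 = 0.54.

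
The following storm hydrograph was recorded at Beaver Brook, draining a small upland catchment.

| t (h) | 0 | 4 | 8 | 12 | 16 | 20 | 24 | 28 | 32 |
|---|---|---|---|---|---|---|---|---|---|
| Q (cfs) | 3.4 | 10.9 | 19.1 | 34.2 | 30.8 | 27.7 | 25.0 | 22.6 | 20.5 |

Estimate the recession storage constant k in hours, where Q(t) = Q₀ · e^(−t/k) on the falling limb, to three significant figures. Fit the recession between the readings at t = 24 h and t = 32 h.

k ≈ 40.3 h

On the falling limb, Q drops from 25.0 to 20.5 cfs between t = 24 h and t = 32 h (Δt = 8 h).
k = −Δt / ln(Q₂/Q₁) = −8 / ln(20.5/25.0) = 40.3 h.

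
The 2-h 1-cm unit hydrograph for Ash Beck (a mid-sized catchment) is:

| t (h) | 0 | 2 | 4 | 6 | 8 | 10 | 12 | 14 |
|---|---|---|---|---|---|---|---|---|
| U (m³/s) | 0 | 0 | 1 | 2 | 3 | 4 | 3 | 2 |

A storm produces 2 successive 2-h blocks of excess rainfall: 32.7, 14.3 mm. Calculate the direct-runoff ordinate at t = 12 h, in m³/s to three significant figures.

Q ≈ 15.5 m³/s

By discrete convolution, Q_j = Σ (P_i / 10 mm) · U_{j−i}.
At t = 12 h (j=6): Q = (32.7/10)·3 + (14.3/10)·4 = 15.5 m³/s.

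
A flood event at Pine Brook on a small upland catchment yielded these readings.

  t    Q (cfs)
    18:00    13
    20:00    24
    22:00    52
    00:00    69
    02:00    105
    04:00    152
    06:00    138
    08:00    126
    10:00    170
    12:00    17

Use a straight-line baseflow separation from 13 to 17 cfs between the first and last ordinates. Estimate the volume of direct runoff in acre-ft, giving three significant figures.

Direct-runoff ordinates (Q − Q_b): 0.00, 10.56, 38.11, 54.67, 90.22, 136.78, 122.33, 109.89, 153.44, 0.00 cfs.
ΣQ_DR = 716.0 cfs.
With Δt = 2 h = 7200 s, V = ΣQ_DR · Δt = 716.0 × 7200 = 5.16 × 10^6 ft³ = 118 acre-ft.

V ≈ 118 acre-ft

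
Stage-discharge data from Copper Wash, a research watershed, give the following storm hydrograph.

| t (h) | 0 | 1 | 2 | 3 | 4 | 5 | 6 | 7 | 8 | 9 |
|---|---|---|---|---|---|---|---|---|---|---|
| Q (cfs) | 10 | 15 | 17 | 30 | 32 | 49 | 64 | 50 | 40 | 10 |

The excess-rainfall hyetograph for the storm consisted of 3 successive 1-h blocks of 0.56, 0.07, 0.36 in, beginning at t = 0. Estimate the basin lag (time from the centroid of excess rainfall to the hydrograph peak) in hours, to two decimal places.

Centroid of excess rainfall: t_c = Σ P_i·t̄_i / ΣP_i = 1.2980 h (block centres at 0.5, 1.5, 2.5 h).
Hydrograph peak occurs at t = 6 h, so basin lag t_L = 6 − 1.2980 = 4.70 h.

t_L ≈ 4.70 h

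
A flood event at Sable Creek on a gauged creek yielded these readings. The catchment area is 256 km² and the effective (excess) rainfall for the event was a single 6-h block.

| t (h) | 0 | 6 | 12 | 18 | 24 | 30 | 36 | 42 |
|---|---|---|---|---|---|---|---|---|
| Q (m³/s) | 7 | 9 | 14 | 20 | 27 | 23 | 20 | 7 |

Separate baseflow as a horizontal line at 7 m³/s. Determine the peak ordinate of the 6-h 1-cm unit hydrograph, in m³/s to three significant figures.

U_p ≈ 33.4 m³/s

Direct runoff: 0.0, 2.0, 7.0, 13.0, 20.0, 16.0, 13.0, 0.0 m³/s; ΣQ_DR = 71.00 m³/s, peak = 20.0 m³/s.
Runoff depth d = ΣQ_DR·Δt / A = 71.00 × 21600 / (256 km²) = 5.991 mm.
The 1-cm UH is the DRH scaled by (10 mm)/d, so U_p = 20.0 × 10/5.991 = 33.4 m³/s.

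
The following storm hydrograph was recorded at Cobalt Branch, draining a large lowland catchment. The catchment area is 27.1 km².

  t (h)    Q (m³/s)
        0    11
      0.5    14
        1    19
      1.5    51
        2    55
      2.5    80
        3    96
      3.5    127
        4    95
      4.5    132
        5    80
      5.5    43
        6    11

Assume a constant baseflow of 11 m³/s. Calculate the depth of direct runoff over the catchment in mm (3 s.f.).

d ≈ 44.6 mm

Direct runoff: 0.0, 3.0, 8.0, 40.0, 44.0, 69.0, 85.0, 116.0, 84.0, 121.0, 69.0, 32.0, 0.0 m³/s; ΣQ_DR = 671.0 m³/s.
V = ΣQ_DR · Δt = 671.0 × 1800 s = 1.208 × 10^6 m³.
Over A = 27.1 km², depth = V / A = 44.6 mm.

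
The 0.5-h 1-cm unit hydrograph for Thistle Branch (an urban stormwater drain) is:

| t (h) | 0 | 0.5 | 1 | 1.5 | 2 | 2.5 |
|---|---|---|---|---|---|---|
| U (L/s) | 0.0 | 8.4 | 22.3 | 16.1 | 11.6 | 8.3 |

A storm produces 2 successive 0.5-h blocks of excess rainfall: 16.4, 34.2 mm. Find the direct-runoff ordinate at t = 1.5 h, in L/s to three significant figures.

By discrete convolution, Q_j = Σ (P_i / 10 mm) · U_{j−i}.
At t = 1.5 h (j=3): Q = (16.4/10)·16.1 + (34.2/10)·22.3 = 103 L/s.

Q ≈ 103 L/s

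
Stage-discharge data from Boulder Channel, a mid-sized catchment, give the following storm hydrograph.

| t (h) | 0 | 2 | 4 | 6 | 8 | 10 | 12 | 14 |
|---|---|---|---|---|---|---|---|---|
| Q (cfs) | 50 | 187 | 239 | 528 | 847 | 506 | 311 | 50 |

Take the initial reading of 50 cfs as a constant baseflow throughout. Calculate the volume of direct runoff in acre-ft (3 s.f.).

Direct-runoff ordinates (Q − Q_b): 0.0, 137.0, 189.0, 478.0, 797.0, 456.0, 261.0, 0.0 cfs.
ΣQ_DR = 2318 cfs.
With Δt = 2 h = 7200 s, V = ΣQ_DR · Δt = 2318 × 7200 = 1.67 × 10^7 ft³ = 383 acre-ft.

V ≈ 383 acre-ft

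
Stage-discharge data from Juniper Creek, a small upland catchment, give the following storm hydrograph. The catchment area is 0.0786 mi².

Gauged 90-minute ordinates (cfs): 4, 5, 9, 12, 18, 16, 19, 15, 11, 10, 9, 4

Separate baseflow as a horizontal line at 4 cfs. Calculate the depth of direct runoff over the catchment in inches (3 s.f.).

d ≈ 2.48 in

Direct runoff: 0.0, 1.0, 5.0, 8.0, 14.0, 12.0, 15.0, 11.0, 7.0, 6.0, 5.0, 0.0 cfs; ΣQ_DR = 84.00 cfs.
V = ΣQ_DR · Δt = 84.00 × 5400 s = 4.536 × 10^5 ft³.
Over A = 0.0786 mi², depth = V / A = 2.48 in.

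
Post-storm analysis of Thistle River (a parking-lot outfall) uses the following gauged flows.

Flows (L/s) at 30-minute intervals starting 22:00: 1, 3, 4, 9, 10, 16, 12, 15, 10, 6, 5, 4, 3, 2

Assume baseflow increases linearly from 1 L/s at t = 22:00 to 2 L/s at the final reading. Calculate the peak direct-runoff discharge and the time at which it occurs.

Q_p = 14.62 L/s at t = 00:30

Subtracting baseflow gives direct-runoff ordinates: 0.00, 1.92, 2.85, 7.77, 8.69, 14.62, 10.54, 13.46, 8.38, 4.31, 3.23, 2.15, 1.08, 0.00 L/s.
The maximum is 14.62 L/s, occurring at the reading for t = 00:30.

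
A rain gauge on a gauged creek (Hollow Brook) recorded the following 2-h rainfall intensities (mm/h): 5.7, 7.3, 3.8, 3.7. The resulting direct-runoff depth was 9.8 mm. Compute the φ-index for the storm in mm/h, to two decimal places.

φ ≈ 4.05 mm/h

Only the 2 blocks with intensity above φ contribute runoff: 5.7, 7.3 mm/h.
Σ(I−φ)·Δt = d  ⇒  (5.7+7.3 − 2φ)·2 = 9.8
φ = (13.00 − 9.8/2) / 2 = 4.05 mm/h.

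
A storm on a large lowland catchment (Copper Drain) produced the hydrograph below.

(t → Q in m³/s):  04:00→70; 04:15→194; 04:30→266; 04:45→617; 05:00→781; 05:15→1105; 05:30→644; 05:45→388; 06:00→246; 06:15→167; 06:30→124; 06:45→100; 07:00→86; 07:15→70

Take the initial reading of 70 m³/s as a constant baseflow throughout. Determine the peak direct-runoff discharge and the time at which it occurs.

Q_p = 1035.0 m³/s at t = 05:15

Subtracting baseflow gives direct-runoff ordinates: 0.0, 124.0, 196.0, 547.0, 711.0, 1035.0, 574.0, 318.0, 176.0, 97.0, 54.0, 30.0, 16.0, 0.0 m³/s.
The maximum is 1035.0 m³/s, occurring at the reading for t = 05:15.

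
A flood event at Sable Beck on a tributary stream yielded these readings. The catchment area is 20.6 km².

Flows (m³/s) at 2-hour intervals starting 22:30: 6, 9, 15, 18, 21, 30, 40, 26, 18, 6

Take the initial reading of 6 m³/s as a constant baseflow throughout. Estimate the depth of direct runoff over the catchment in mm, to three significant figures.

d ≈ 45.1 mm

Direct runoff: 0.0, 3.0, 9.0, 12.0, 15.0, 24.0, 34.0, 20.0, 12.0, 0.0 m³/s; ΣQ_DR = 129.0 m³/s.
V = ΣQ_DR · Δt = 129.0 × 7200 s = 9.288 × 10^5 m³.
Over A = 20.6 km², depth = V / A = 45.1 mm.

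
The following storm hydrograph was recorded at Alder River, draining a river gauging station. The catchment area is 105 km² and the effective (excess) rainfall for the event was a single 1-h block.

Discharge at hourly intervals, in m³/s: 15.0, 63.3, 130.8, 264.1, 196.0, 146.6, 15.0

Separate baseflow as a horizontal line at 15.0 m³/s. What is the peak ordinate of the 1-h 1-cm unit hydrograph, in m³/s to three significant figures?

Direct runoff: 0.0, 48.3, 115.8, 249.1, 181.0, 131.6, 0.0 m³/s; ΣQ_DR = 725.8 m³/s, peak = 249.1 m³/s.
Runoff depth d = ΣQ_DR·Δt / A = 725.8 × 3600 / (105 km²) = 24.88 mm.
The 1-cm UH is the DRH scaled by (10 mm)/d, so U_p = 249.1 × 10/24.88 = 100 m³/s.

U_p ≈ 100 m³/s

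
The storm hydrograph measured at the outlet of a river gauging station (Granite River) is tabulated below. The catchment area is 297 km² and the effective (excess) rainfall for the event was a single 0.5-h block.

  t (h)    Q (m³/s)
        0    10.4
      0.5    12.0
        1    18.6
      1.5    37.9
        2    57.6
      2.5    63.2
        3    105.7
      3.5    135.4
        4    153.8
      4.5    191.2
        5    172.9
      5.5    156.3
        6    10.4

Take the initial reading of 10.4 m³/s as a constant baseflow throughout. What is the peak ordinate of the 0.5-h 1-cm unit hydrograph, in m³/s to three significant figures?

U_p ≈ 301 m³/s

Direct runoff: 0.0, 1.6, 8.2, 27.5, 47.2, 52.8, 95.3, 125.0, 143.4, 180.8, 162.5, 145.9, 0.0 m³/s; ΣQ_DR = 990.2 m³/s, peak = 180.8 m³/s.
Runoff depth d = ΣQ_DR·Δt / A = 990.2 × 1800 / (297 km²) = 6.001 mm.
The 1-cm UH is the DRH scaled by (10 mm)/d, so U_p = 180.8 × 10/6.001 = 301 m³/s.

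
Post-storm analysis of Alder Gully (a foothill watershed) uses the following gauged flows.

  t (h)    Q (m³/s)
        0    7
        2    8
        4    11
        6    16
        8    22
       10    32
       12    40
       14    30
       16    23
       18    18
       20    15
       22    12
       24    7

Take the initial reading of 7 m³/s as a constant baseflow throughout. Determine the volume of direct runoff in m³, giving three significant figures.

V ≈ 1.08 × 10^6 m³

Direct-runoff ordinates (Q − Q_b): 0.0, 1.0, 4.0, 9.0, 15.0, 25.0, 33.0, 23.0, 16.0, 11.0, 8.0, 5.0, 0.0 m³/s.
ΣQ_DR = 150.0 m³/s.
With Δt = 2 h = 7200 s, V = ΣQ_DR · Δt = 150.0 × 7200 = 1.08 × 10^6 m³.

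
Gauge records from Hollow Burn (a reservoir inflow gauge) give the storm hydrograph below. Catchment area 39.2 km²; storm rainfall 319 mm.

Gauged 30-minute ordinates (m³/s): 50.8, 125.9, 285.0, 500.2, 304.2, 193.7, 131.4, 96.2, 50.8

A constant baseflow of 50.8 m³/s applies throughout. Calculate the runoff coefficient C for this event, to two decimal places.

ΣQ_DR = 1281 m³/s; V = ΣQ_DR·Δt = 2.306 × 10^6 m³.
Runoff depth d = V / A = 58.82 mm.
C = d / P = 58.82 / 319 = 0.18.

C ≈ 0.18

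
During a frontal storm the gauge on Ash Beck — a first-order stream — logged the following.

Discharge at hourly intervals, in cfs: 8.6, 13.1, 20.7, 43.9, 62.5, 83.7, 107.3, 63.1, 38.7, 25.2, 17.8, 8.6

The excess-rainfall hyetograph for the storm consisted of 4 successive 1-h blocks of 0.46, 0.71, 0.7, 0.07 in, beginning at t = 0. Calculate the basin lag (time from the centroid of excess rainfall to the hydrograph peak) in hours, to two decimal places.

t_L ≈ 4.30 h

Centroid of excess rainfall: t_c = Σ P_i·t̄_i / ΣP_i = 1.6959 h (block centres at 0.5, 1.5, 2.5, 3.5 h).
Hydrograph peak occurs at t = 6 h, so basin lag t_L = 6 − 1.6959 = 4.30 h.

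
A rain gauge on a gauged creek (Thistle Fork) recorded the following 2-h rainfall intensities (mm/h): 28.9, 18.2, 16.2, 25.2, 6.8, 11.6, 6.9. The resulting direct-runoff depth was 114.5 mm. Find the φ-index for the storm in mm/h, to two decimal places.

φ ≈ 8.57 mm/h

Only the 5 blocks with intensity above φ contribute runoff: 28.9, 18.2, 16.2, 25.2, 11.6 mm/h.
Σ(I−φ)·Δt = d  ⇒  (28.9+18.2+16.2+25.2+11.6 − 5φ)·2 = 114.5
φ = (100.1 − 114.5/2) / 5 = 8.57 mm/h.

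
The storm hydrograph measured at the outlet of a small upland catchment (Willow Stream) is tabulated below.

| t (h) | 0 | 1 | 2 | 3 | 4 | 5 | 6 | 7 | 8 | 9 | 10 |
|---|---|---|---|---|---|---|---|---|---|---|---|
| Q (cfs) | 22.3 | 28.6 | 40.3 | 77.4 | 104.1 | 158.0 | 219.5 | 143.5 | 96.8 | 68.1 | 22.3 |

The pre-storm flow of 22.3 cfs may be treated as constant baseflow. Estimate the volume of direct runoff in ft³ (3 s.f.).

Direct-runoff ordinates (Q − Q_b): 0.0, 6.3, 18.0, 55.1, 81.8, 135.7, 197.2, 121.2, 74.5, 45.8, 0.0 cfs.
ΣQ_DR = 735.6 cfs.
With Δt = 1 h = 3600 s, V = ΣQ_DR · Δt = 735.6 × 3600 = 2.65 × 10^6 ft³.

V ≈ 2.65 × 10^6 ft³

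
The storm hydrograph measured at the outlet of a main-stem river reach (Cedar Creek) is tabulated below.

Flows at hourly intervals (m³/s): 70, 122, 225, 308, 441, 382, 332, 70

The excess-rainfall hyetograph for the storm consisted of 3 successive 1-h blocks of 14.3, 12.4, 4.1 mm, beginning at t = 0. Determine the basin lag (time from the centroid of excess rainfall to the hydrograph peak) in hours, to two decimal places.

Centroid of excess rainfall: t_c = Σ P_i·t̄_i / ΣP_i = 1.1688 h (block centres at 0.5, 1.5, 2.5 h).
Hydrograph peak occurs at t = 4 h, so basin lag t_L = 4 − 1.1688 = 2.83 h.

t_L ≈ 2.83 h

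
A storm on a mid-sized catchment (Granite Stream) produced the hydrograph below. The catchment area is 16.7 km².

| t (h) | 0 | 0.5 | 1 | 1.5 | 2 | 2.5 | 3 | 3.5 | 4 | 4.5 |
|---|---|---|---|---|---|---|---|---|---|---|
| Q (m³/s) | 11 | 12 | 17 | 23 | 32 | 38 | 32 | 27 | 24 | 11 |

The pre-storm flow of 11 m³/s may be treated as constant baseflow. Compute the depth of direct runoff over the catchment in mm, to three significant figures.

Direct runoff: 0.0, 1.0, 6.0, 12.0, 21.0, 27.0, 21.0, 16.0, 13.0, 0.0 m³/s; ΣQ_DR = 117.0 m³/s.
V = ΣQ_DR · Δt = 117.0 × 1800 s = 2.106 × 10^5 m³.
Over A = 16.7 km², depth = V / A = 12.6 mm.

d ≈ 12.6 mm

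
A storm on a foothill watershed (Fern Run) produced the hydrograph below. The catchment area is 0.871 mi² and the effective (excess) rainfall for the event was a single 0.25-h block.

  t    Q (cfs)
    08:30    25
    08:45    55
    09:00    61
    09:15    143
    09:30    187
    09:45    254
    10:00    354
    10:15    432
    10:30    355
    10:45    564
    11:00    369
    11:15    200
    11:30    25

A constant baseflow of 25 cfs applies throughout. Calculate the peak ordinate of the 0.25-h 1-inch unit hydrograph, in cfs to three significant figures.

Direct runoff: 0.0, 30.0, 36.0, 118.0, 162.0, 229.0, 329.0, 407.0, 330.0, 539.0, 344.0, 175.0, 0.0 cfs; ΣQ_DR = 2699 cfs, peak = 539.0 cfs.
Runoff depth d = ΣQ_DR·Δt / A = 2699 × 900 / (0.871 mi²) = 1.200 in.
The 1-inch UH is the DRH scaled by (1 in)/d, so U_p = 539.0 × 1/1.200 = 449 cfs.

U_p ≈ 449 cfs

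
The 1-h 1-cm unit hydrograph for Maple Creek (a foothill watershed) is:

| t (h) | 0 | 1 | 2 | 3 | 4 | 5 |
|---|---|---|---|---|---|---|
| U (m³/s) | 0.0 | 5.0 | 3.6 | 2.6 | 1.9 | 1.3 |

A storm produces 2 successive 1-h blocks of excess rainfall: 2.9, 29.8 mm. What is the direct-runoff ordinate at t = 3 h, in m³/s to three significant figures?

By discrete convolution, Q_j = Σ (P_i / 10 mm) · U_{j−i}.
At t = 3 h (j=3): Q = (2.9/10)·2.6 + (29.8/10)·3.6 = 11.5 m³/s.

Q ≈ 11.5 m³/s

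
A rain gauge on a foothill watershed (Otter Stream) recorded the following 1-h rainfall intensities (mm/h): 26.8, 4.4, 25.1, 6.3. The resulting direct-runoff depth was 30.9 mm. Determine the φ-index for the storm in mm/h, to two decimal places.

φ ≈ 10.50 mm/h

Only the 2 blocks with intensity above φ contribute runoff: 26.8, 25.1 mm/h.
Σ(I−φ)·Δt = d  ⇒  (26.8+25.1 − 2φ)·1 = 30.9
φ = (51.90 − 30.9/1) / 2 = 10.50 mm/h.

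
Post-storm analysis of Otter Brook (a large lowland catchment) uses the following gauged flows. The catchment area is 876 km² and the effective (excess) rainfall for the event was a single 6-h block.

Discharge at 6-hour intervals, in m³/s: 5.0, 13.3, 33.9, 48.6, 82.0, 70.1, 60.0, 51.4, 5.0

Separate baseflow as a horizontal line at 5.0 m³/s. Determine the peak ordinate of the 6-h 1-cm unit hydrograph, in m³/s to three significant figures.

U_p ≈ 96.3 m³/s

Direct runoff: 0.0, 8.3, 28.9, 43.6, 77.0, 65.1, 55.0, 46.4, 0.0 m³/s; ΣQ_DR = 324.3 m³/s, peak = 77.0 m³/s.
Runoff depth d = ΣQ_DR·Δt / A = 324.3 × 21600 / (876 km²) = 7.996 mm.
The 1-cm UH is the DRH scaled by (10 mm)/d, so U_p = 77.0 × 10/7.996 = 96.3 m³/s.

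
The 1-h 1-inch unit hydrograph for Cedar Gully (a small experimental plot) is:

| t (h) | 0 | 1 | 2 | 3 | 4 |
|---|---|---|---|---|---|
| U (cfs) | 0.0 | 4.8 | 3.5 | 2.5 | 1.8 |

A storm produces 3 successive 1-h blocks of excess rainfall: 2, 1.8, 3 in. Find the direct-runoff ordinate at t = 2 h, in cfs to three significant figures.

By discrete convolution, Q_j = Σ (P_i / 1 in) · U_{j−i}.
At t = 2 h (j=2): Q = (2/1)·3.5 + (1.8/1)·4.8 + (3/1)·0.0 = 15.6 cfs.

Q ≈ 15.6 cfs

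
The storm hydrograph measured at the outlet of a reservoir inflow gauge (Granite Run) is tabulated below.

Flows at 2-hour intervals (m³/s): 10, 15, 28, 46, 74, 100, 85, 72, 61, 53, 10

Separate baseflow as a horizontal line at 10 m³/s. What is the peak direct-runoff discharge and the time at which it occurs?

Q_p = 90.0 m³/s at t = 10 h

Subtracting baseflow gives direct-runoff ordinates: 0.0, 5.0, 18.0, 36.0, 64.0, 90.0, 75.0, 62.0, 51.0, 43.0, 0.0 m³/s.
The maximum is 90.0 m³/s, occurring at the reading for t = 10 h.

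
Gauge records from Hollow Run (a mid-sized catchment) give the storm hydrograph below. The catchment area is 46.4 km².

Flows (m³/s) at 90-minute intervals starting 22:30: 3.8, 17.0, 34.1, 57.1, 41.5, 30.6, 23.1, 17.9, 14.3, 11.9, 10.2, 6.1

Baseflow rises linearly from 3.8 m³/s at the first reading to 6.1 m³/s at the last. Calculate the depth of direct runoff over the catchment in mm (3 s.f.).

d ≈ 24.2 mm

Direct runoff: 0.00, 12.99, 29.88, 52.67, 36.86, 25.75, 18.05, 12.64, 8.83, 6.22, 4.31, 0.00 m³/s; ΣQ_DR = 208.2 m³/s.
V = ΣQ_DR · Δt = 208.2 × 5400 s = 1.124 × 10^6 m³.
Over A = 46.4 km², depth = V / A = 24.2 mm.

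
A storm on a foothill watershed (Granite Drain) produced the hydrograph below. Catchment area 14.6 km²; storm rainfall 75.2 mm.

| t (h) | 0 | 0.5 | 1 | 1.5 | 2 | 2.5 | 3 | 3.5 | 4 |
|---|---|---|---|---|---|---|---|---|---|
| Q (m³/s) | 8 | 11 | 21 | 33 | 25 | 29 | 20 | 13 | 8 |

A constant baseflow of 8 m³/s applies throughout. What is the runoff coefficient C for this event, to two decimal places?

C ≈ 0.16

ΣQ_DR = 96.00 m³/s; V = ΣQ_DR·Δt = 1.728 × 10^5 m³.
Runoff depth d = V / A = 11.84 mm.
C = d / P = 11.84 / 75.2 = 0.16.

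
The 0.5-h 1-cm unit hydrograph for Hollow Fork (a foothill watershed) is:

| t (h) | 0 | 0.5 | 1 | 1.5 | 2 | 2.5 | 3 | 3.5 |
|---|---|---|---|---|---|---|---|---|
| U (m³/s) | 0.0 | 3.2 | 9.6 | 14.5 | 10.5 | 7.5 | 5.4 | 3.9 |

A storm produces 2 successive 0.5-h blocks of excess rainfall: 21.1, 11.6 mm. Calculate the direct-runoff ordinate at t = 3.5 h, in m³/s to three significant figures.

By discrete convolution, Q_j = Σ (P_i / 10 mm) · U_{j−i}.
At t = 3.5 h (j=7): Q = (21.1/10)·3.9 + (11.6/10)·5.4 = 14.5 m³/s.

Q ≈ 14.5 m³/s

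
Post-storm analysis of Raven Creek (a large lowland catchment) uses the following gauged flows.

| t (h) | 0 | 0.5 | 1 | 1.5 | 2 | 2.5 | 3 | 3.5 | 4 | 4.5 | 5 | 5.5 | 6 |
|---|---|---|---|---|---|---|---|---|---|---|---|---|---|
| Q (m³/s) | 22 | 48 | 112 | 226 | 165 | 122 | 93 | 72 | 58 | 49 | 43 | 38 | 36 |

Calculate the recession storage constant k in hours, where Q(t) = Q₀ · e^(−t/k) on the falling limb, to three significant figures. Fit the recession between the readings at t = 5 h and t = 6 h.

On the falling limb, Q drops from 43 to 36 m³/s between t = 5 h and t = 6 h (Δt = 1 h).
k = −Δt / ln(Q₂/Q₁) = −1 / ln(36/43) = 5.63 h.

k ≈ 5.63 h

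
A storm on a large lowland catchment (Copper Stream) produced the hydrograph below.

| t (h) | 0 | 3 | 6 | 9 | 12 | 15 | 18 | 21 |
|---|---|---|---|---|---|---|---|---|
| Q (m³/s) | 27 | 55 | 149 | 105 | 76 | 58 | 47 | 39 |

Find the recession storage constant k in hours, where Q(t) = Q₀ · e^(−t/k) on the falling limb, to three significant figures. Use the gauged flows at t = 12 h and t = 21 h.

On the falling limb, Q drops from 76 to 39 m³/s between t = 12 h and t = 21 h (Δt = 9 h).
k = −Δt / ln(Q₂/Q₁) = −9 / ln(39/76) = 13.5 h.

k ≈ 13.5 h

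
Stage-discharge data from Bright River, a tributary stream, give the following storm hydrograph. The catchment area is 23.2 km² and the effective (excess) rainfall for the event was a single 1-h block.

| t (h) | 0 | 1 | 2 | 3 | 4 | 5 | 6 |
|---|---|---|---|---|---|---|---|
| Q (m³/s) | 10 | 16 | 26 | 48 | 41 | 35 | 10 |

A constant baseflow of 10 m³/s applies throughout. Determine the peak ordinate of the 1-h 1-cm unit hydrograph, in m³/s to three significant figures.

Direct runoff: 0.0, 6.0, 16.0, 38.0, 31.0, 25.0, 0.0 m³/s; ΣQ_DR = 116.0 m³/s, peak = 38.0 m³/s.
Runoff depth d = ΣQ_DR·Δt / A = 116.0 × 3600 / (23.2 km²) = 18.00 mm.
The 1-cm UH is the DRH scaled by (10 mm)/d, so U_p = 38.0 × 10/18.00 = 21.1 m³/s.

U_p ≈ 21.1 m³/s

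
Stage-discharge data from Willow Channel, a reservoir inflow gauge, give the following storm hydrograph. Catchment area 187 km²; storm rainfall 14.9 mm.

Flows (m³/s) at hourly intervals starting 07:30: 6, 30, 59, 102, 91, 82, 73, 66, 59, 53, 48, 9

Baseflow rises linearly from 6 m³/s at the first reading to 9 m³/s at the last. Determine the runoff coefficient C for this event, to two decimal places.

ΣQ_DR = 588.0 m³/s; V = ΣQ_DR·Δt = 2.117 × 10^6 m³.
Runoff depth d = V / A = 11.32 mm.
C = d / P = 11.32 / 14.9 = 0.76.

C ≈ 0.76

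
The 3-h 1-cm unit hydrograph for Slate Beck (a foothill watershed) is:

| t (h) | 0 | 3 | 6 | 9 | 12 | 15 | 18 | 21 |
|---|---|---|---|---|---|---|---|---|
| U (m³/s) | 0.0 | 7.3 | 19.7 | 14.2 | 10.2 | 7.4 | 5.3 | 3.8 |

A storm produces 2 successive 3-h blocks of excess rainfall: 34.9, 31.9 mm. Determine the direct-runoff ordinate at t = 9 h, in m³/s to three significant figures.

Q ≈ 112 m³/s

By discrete convolution, Q_j = Σ (P_i / 10 mm) · U_{j−i}.
At t = 9 h (j=3): Q = (34.9/10)·14.2 + (31.9/10)·19.7 = 112 m³/s.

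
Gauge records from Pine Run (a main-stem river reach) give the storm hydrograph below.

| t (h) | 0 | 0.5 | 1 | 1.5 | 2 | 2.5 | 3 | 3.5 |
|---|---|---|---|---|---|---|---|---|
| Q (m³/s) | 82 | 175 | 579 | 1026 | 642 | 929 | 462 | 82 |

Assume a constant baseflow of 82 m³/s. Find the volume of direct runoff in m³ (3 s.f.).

V ≈ 5.98 × 10^6 m³

Direct-runoff ordinates (Q − Q_b): 0.0, 93.0, 497.0, 944.0, 560.0, 847.0, 380.0, 0.0 m³/s.
ΣQ_DR = 3321 m³/s.
With Δt = 0.5 h = 1800 s, V = ΣQ_DR · Δt = 3321 × 1800 = 5.98 × 10^6 m³.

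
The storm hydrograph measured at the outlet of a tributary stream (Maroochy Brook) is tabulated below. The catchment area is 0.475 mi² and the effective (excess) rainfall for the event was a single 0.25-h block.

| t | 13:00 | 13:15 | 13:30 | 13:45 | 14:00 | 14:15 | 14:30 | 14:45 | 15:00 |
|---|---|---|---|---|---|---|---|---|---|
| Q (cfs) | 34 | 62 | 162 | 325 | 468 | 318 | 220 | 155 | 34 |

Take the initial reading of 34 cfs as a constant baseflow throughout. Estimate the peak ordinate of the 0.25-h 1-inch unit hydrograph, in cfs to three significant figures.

U_p ≈ 362 cfs

Direct runoff: 0.0, 28.0, 128.0, 291.0, 434.0, 284.0, 186.0, 121.0, 0.0 cfs; ΣQ_DR = 1472 cfs, peak = 434.0 cfs.
Runoff depth d = ΣQ_DR·Δt / A = 1472 × 900 / (0.475 mi²) = 1.201 in.
The 1-inch UH is the DRH scaled by (1 in)/d, so U_p = 434.0 × 1/1.201 = 362 cfs.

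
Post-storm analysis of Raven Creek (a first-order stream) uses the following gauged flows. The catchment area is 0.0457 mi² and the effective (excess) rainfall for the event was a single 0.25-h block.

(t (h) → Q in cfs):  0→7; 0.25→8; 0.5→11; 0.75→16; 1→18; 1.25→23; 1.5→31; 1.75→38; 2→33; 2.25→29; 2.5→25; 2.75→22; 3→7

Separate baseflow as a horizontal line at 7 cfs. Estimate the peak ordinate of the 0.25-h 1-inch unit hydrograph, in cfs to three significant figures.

U_p ≈ 20.7 cfs

Direct runoff: 0.0, 1.0, 4.0, 9.0, 11.0, 16.0, 24.0, 31.0, 26.0, 22.0, 18.0, 15.0, 0.0 cfs; ΣQ_DR = 177.0 cfs, peak = 31.0 cfs.
Runoff depth d = ΣQ_DR·Δt / A = 177.0 × 900 / (0.0457 mi²) = 1.500 in.
The 1-inch UH is the DRH scaled by (1 in)/d, so U_p = 31.0 × 1/1.500 = 20.7 cfs.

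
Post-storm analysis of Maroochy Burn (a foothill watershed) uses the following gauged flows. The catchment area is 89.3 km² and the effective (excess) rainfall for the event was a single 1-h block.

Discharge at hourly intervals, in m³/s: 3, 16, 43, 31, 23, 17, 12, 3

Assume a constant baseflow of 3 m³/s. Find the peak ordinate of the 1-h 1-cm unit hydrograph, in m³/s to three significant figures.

Direct runoff: 0.0, 13.0, 40.0, 28.0, 20.0, 14.0, 9.0, 0.0 m³/s; ΣQ_DR = 124.0 m³/s, peak = 40.0 m³/s.
Runoff depth d = ΣQ_DR·Δt / A = 124.0 × 3600 / (89.3 km²) = 4.999 mm.
The 1-cm UH is the DRH scaled by (10 mm)/d, so U_p = 40.0 × 10/4.999 = 80.0 m³/s.

U_p ≈ 80.0 m³/s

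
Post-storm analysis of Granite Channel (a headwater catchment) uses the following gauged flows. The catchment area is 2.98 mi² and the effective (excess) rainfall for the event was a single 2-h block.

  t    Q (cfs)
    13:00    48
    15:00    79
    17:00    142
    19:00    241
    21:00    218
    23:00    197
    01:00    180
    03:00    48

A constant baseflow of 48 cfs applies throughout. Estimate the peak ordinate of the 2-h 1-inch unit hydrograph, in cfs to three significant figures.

U_p ≈ 241 cfs

Direct runoff: 0.0, 31.0, 94.0, 193.0, 170.0, 149.0, 132.0, 0.0 cfs; ΣQ_DR = 769.0 cfs, peak = 193.0 cfs.
Runoff depth d = ΣQ_DR·Δt / A = 769.0 × 7200 / (2.98 mi²) = 0.7998 in.
The 1-inch UH is the DRH scaled by (1 in)/d, so U_p = 193.0 × 1/0.7998 = 241 cfs.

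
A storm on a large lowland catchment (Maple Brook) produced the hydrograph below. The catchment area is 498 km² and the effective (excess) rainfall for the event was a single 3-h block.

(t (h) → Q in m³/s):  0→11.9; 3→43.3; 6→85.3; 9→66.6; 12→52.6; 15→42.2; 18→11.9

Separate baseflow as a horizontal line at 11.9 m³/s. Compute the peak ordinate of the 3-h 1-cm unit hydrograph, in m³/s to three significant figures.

Direct runoff: 0.0, 31.4, 73.4, 54.7, 40.7, 30.3, 0.0 m³/s; ΣQ_DR = 230.5 m³/s, peak = 73.4 m³/s.
Runoff depth d = ΣQ_DR·Δt / A = 230.5 × 10800 / (498 km²) = 4.999 mm.
The 1-cm UH is the DRH scaled by (10 mm)/d, so U_p = 73.4 × 10/4.999 = 147 m³/s.

U_p ≈ 147 m³/s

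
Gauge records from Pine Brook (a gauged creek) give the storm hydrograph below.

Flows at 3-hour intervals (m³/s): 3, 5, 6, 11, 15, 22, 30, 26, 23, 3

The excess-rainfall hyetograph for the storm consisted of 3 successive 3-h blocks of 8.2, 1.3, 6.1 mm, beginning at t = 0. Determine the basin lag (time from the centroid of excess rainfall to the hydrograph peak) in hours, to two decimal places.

Centroid of excess rainfall: t_c = Σ P_i·t̄_i / ΣP_i = 4.0962 h (block centres at 1.5, 4.5, 7.5 h).
Hydrograph peak occurs at t = 18 h, so basin lag t_L = 18 − 4.0962 = 13.90 h.

t_L ≈ 13.90 h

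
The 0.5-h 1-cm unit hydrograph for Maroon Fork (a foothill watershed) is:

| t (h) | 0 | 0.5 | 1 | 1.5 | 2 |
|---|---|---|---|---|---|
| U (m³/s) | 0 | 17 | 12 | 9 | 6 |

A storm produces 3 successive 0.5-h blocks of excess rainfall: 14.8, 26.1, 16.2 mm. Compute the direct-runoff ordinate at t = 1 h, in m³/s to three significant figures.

By discrete convolution, Q_j = Σ (P_i / 10 mm) · U_{j−i}.
At t = 1 h (j=2): Q = (14.8/10)·12 + (26.1/10)·17 + (16.2/10)·0 = 62.1 m³/s.

Q ≈ 62.1 m³/s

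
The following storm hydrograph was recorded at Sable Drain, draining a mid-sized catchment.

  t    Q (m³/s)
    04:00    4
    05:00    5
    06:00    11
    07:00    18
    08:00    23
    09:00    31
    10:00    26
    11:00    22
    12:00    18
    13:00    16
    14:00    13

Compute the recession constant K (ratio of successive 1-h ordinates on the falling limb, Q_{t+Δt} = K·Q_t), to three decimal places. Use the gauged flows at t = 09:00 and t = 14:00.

K ≈ 0.840

Using the recession-limb readings at t = 09:00 and t = 14:00: Q falls from 31 to 13 m³/s over 5 intervals.
K = (Q₂/Q₁)^(1/5) = (13/31)^(1/5) = 0.840.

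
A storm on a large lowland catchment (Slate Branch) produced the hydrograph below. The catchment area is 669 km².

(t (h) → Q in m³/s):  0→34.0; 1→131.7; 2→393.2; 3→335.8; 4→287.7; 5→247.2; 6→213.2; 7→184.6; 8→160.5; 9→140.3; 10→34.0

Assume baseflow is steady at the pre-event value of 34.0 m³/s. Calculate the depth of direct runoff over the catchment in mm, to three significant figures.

Direct runoff: 0.0, 97.7, 359.2, 301.8, 253.7, 213.2, 179.2, 150.6, 126.5, 106.3, 0.0 m³/s; ΣQ_DR = 1788 m³/s.
V = ΣQ_DR · Δt = 1788 × 3600 s = 6.438 × 10^6 m³.
Over A = 669 km², depth = V / A = 9.62 mm.

d ≈ 9.62 mm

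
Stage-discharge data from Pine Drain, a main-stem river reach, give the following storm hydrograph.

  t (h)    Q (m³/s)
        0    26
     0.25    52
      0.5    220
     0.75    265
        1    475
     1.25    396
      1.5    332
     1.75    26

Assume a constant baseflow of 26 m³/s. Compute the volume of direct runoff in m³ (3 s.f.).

Direct-runoff ordinates (Q − Q_b): 0.0, 26.0, 194.0, 239.0, 449.0, 370.0, 306.0, 0.0 m³/s.
ΣQ_DR = 1584 m³/s.
With Δt = 0.25 h = 900 s, V = ΣQ_DR · Δt = 1584 × 900 = 1.43 × 10^6 m³.

V ≈ 1.43 × 10^6 m³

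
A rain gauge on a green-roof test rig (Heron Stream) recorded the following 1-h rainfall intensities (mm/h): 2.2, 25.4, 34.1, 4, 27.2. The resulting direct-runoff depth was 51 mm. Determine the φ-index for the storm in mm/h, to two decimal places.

φ ≈ 11.90 mm/h

Only the 3 blocks with intensity above φ contribute runoff: 25.4, 34.1, 27.2 mm/h.
Σ(I−φ)·Δt = d  ⇒  (25.4+34.1+27.2 − 3φ)·1 = 51
φ = (86.70 − 51/1) / 3 = 11.90 mm/h.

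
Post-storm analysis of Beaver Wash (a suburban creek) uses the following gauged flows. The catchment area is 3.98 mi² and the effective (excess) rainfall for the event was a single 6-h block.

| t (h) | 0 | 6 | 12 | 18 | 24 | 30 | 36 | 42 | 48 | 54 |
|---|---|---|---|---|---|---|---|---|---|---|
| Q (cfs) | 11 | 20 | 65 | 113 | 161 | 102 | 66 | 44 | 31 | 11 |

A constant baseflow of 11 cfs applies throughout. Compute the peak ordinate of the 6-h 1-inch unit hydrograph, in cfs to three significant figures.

U_p ≈ 125 cfs

Direct runoff: 0.0, 9.0, 54.0, 102.0, 150.0, 91.0, 55.0, 33.0, 20.0, 0.0 cfs; ΣQ_DR = 514.0 cfs, peak = 150.0 cfs.
Runoff depth d = ΣQ_DR·Δt / A = 514.0 × 21600 / (3.98 mi²) = 1.201 in.
The 1-inch UH is the DRH scaled by (1 in)/d, so U_p = 150.0 × 1/1.201 = 125 cfs.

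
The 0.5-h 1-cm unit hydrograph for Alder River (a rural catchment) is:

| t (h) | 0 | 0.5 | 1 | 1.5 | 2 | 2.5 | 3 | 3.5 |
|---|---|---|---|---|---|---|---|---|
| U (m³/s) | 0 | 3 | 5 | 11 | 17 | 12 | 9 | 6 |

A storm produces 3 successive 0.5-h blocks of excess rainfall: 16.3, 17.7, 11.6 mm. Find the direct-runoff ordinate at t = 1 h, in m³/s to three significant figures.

By discrete convolution, Q_j = Σ (P_i / 10 mm) · U_{j−i}.
At t = 1 h (j=2): Q = (16.3/10)·5 + (17.7/10)·3 + (11.6/10)·0 = 13.5 m³/s.

Q ≈ 13.5 m³/s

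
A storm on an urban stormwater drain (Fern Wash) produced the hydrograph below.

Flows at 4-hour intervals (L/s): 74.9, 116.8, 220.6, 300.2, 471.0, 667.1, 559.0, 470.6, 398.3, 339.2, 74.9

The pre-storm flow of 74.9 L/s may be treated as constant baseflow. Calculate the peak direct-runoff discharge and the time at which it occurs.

Q_p = 592.2 L/s at t = 20 h

Subtracting baseflow gives direct-runoff ordinates: 0.0, 41.9, 145.7, 225.3, 396.1, 592.2, 484.1, 395.7, 323.4, 264.3, 0.0 L/s.
The maximum is 592.2 L/s, occurring at the reading for t = 20 h.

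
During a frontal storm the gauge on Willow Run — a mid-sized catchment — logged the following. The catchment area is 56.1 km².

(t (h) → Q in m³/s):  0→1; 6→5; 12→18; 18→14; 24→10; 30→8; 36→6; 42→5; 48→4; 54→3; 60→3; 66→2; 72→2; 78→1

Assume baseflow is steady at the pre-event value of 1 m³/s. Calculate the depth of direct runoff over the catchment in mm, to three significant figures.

d ≈ 26.2 mm

Direct runoff: 0.0, 4.0, 17.0, 13.0, 9.0, 7.0, 5.0, 4.0, 3.0, 2.0, 2.0, 1.0, 1.0, 0.0 m³/s; ΣQ_DR = 68.00 m³/s.
V = ΣQ_DR · Δt = 68.00 × 21600 s = 1.469 × 10^6 m³.
Over A = 56.1 km², depth = V / A = 26.2 mm.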